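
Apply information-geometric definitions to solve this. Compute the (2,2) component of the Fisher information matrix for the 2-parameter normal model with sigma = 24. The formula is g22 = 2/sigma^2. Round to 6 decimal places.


For the 2-parameter normal family, the Fisher metric has:
  g11 = 1/sigma^2, g22 = 2/sigma^2.
sigma = 24, sigma^2 = 576.
g22 = 0.003472

0.003472


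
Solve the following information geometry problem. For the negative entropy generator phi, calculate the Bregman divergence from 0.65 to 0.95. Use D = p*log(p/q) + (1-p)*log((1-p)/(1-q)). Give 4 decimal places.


Bregman divergence with negative entropy generator:
D = p*log(p/q) + (1-p)*log((1-p)/(1-q)).
p = 0.65, q = 0.95.
p*log(p/q) = 0.65*log(0.65/0.95) = -0.246668.
(1-p)*log((1-p)/(1-q)) = 0.35*log(0.35/0.05) = 0.681069.
D = -0.246668 + 0.681069 = 0.4344

0.4344


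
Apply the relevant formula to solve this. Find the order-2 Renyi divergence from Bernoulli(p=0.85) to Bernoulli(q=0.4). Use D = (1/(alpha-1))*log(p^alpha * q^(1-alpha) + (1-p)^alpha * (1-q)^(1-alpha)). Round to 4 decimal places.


Renyi divergence of order alpha between Bernoulli distributions:
D = (1/(alpha-1))*log(p^alpha * q^(1-alpha) + (1-p)^alpha * (1-q)^(1-alpha)).
alpha = 2, p = 0.85, q = 0.4.
p^alpha * q^(1-alpha) = 0.85^2 * 0.4^-1 = 1.80625.
(1-p)^alpha * (1-q)^(1-alpha) = 0.15^2 * 0.6^-1 = 0.0375.
sum = 1.80625 + 0.0375 = 1.84375.
D = (1/1)*log(1.84375) = 0.6118

0.6118


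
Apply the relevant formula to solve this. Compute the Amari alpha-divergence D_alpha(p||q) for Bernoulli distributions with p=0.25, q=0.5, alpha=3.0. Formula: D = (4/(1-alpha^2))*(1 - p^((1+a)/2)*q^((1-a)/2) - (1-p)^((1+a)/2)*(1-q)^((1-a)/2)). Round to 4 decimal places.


Amari alpha-divergence:
D = (4/(1-alpha^2))*(1 - p^((1+a)/2)*q^((1-a)/2) - (1-p)^((1+a)/2)*(1-q)^((1-a)/2)).
alpha = 3.0, p = 0.25, q = 0.5.
e1 = (1+alpha)/2 = 2.0, e2 = (1-alpha)/2 = -1.0.
t1 = p^e1 * q^e2 = 0.25^2.0 * 0.5^-1.0 = 0.125.
t2 = (1-p)^e1 * (1-q)^e2 = 0.75^2.0 * 0.5^-1.0 = 1.125.
4/(1-alpha^2) = -0.5.
D = -0.5*(1 - 0.125 - 1.125) = 0.1250

0.1250


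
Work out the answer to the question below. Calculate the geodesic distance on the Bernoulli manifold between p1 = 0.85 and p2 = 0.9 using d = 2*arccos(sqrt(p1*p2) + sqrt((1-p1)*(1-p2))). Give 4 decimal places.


Geodesic distance on Bernoulli manifold:
d(p1,p2) = 2*arccos(sqrt(p1*p2) + sqrt((1-p1)*(1-p2))).
sqrt(p1*p2) = sqrt(0.85*0.9) = 0.874643.
sqrt((1-p1)*(1-p2)) = sqrt(0.15*0.1) = 0.122474.
arg = 0.874643 + 0.122474 = 0.997117.
d = 2*arccos(0.997117) = 0.1519

0.1519


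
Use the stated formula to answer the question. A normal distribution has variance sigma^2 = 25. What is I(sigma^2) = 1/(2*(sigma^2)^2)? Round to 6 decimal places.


Fisher information for variance: I(sigma^2) = 1/(2*sigma^4).
sigma^2 = 25, so sigma^4 = 625.
I = 1/(2*625) = 1/1250 = 0.000800

0.000800


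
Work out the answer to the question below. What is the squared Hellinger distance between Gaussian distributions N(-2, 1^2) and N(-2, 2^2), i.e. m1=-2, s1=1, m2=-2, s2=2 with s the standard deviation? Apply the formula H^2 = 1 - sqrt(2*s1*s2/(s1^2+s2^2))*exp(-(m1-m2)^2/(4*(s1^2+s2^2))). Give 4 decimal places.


Squared Hellinger distance for Gaussians:
H^2 = 1 - sqrt(2*s1*s2/(s1^2+s2^2)) * exp(-(m1-m2)^2/(4*(s1^2+s2^2))).
s1^2 = 1, s2^2 = 4, s1^2+s2^2 = 5.
sqrt(2*1*2/(5)) = 0.894427.
(m1-m2)^2 = (0)^2 = 0.
exp(-0/(4*5)) = exp(0.0) = 1.0.
H^2 = 1 - 0.894427*1.0 = 0.1056

0.1056


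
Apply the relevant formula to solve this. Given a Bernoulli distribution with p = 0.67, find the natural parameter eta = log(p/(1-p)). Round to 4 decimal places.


Natural parameter for Bernoulli: eta = log(p/(1-p)).
p = 0.67, 1-p = 0.33.
p/(1-p) = 2.030303.
eta = log(2.030303) = 0.7082

0.7082


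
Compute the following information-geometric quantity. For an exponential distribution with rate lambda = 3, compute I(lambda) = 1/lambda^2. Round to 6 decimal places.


Fisher information for exponential: I(lambda) = 1/lambda^2.
lambda = 3, lambda^2 = 9.
I = 1/9 = 0.111111

0.111111


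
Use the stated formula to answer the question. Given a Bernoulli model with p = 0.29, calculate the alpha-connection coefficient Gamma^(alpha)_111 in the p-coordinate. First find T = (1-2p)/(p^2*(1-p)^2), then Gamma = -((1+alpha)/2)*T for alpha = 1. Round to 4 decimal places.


Skewness (Amari-Chentsov) tensor: T = (1-2p)/(p^2*(1-p)^2).
p = 0.29, 1-2p = 0.42, p^2 = 0.0841, (1-p)^2 = 0.5041.
T = 0.42/(0.0841 * 0.5041) = 9.906873.
In the p-coordinate, Gamma^(alpha) = Gamma^(0) - (alpha/2)*T with Gamma^(0) = (1/2)*g'(p) = -T/2,
so Gamma^(alpha) = -((1+alpha)/2)*T.
alpha = 1, -(1+alpha)/2 = -1.0.
Gamma = -1.0 * 9.906873 = -9.9069

-9.9069


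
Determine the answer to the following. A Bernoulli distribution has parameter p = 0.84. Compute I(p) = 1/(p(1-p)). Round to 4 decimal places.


For Bernoulli(p), Fisher information is I(p) = 1/(p*(1-p)).
p = 0.84, 1-p = 0.16.
p*(1-p) = 0.1344.
I(p) = 1/0.1344 = 7.4405

7.4405


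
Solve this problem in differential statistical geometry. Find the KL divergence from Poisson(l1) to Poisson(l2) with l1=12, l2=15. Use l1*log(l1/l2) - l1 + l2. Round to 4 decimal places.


KL divergence for Poisson:
KL = l1*log(l1/l2) - l1 + l2.
l1 = 12, l2 = 15.
log(12/15) = -0.223144.
l1*log(l1/l2) = 12 * -0.223144 = -2.677723.
KL = -2.677723 - 12 + 15 = 0.3223

0.3223


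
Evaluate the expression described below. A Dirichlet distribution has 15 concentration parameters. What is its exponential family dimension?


Exponential family dimension calculation:
Dirichlet with 15 components has 15 natural parameters.

15


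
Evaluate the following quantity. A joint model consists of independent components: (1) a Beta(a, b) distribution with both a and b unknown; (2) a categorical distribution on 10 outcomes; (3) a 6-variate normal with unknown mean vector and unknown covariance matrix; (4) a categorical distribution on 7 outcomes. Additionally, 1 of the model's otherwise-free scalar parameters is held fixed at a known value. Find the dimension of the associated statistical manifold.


The dimension of a statistical manifold equals the number of free
(independent) real parameters of the model. For a product of independent
blocks the parameter counts add.
- Beta (a, b): 2.
- categorical on 10 outcomes (probabilities sum to 1): 10-1 = 9.
- 6-variate normal: 6 (mean) + 6*7/2 = 21 (symmetric covariance) = 27.
- categorical on 7 outcomes (probabilities sum to 1): 7-1 = 6.
Total = 2 + 9 + 27 + 6 = 44.
1 parameter(s) fixed at known values: 44 - 1 = 43.
Dimension = 43

43


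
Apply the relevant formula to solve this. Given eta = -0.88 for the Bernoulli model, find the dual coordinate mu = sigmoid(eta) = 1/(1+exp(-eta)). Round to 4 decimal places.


Dual coordinate (expectation parameter) for Bernoulli:
mu = 1/(1+exp(-eta)).
eta = -0.88.
exp(-eta) = exp(0.88) = 2.4109.
mu = 1/(1+2.4109) = 0.2932

0.2932


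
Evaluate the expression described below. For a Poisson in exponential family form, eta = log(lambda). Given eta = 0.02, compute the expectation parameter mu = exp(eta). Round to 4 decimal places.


Expectation parameter for Poisson exponential family:
mu = exp(eta).
eta = 0.02.
mu = exp(0.02) = 1.0202

1.0202


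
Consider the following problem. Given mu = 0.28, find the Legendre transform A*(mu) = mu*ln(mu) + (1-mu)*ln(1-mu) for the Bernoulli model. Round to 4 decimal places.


Legendre transform for Bernoulli:
A*(mu) = mu*log(mu) + (1-mu)*log(1-mu).
mu = 0.28, 1-mu = 0.72.
mu*log(mu) = 0.28*log(0.28) = -0.35643.
(1-mu)*log(1-mu) = 0.72*log(0.72) = -0.236523.
A* = -0.35643 + -0.236523 = -0.5930

-0.5930


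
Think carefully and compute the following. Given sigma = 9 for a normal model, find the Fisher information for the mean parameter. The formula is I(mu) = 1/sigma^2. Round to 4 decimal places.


The Fisher information for the mean of a normal distribution is I(mu) = 1/sigma^2.
sigma = 9, so sigma^2 = 81.
I(mu) = 1/81 = 0.0123

0.0123


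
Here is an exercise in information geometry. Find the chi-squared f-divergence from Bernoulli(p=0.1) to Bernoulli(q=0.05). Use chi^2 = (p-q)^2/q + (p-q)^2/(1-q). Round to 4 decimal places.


Chi-squared divergence between Bernoulli distributions:
chi^2 = (p-q)^2/q + (p-q)^2/(1-q).
p = 0.1, q = 0.05, p-q = 0.05.
(p-q)^2 = 0.0025.
term1 = 0.0025/0.05 = 0.05.
term2 = 0.0025/0.95 = 0.002632.
chi^2 = 0.05 + 0.002632 = 0.0526

0.0526


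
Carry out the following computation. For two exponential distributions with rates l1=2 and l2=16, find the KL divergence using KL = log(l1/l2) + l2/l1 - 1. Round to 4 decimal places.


KL divergence for exponential family:
KL = log(l1/l2) + l2/l1 - 1.
log(2/16) = -2.079442.
16/2 = 8.0.
KL = -2.079442 + 8.0 - 1 = 4.9206

4.9206


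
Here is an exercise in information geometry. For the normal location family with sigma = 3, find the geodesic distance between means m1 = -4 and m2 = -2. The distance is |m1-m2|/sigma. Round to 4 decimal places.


On the fixed-variance normal subfamily, geodesic distance = |m1-m2|/sigma.
|-4 - -2| = 2.
sigma = 3.
d = 2/3 = 0.6667

0.6667


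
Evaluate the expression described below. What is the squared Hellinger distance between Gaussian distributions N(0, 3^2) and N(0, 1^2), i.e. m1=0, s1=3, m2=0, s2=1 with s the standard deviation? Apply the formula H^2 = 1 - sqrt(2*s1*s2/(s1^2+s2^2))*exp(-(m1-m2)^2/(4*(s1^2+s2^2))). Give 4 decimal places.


Squared Hellinger distance for Gaussians:
H^2 = 1 - sqrt(2*s1*s2/(s1^2+s2^2)) * exp(-(m1-m2)^2/(4*(s1^2+s2^2))).
s1^2 = 9, s2^2 = 1, s1^2+s2^2 = 10.
sqrt(2*3*1/(10)) = 0.774597.
(m1-m2)^2 = (0)^2 = 0.
exp(-0/(4*10)) = exp(0.0) = 1.0.
H^2 = 1 - 0.774597*1.0 = 0.2254

0.2254


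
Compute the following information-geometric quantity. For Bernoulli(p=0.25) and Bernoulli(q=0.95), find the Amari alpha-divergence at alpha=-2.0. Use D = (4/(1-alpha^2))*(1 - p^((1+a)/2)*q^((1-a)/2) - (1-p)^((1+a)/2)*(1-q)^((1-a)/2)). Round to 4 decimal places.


Amari alpha-divergence:
D = (4/(1-alpha^2))*(1 - p^((1+a)/2)*q^((1-a)/2) - (1-p)^((1+a)/2)*(1-q)^((1-a)/2)).
alpha = -2.0, p = 0.25, q = 0.95.
e1 = (1+alpha)/2 = -0.5, e2 = (1-alpha)/2 = 1.5.
t1 = p^e1 * q^e2 = 0.25^-0.5 * 0.95^1.5 = 1.851891.
t2 = (1-p)^e1 * (1-q)^e2 = 0.75^-0.5 * 0.05^1.5 = 0.01291.
4/(1-alpha^2) = -1.333333.
D = -1.333333*(1 - 1.851891 - 0.01291) = 1.1531

1.1531


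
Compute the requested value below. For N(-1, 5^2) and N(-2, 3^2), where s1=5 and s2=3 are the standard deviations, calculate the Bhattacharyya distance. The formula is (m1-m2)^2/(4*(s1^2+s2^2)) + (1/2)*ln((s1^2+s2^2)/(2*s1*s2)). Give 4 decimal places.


Bhattacharyya distance between two Gaussians:
DB = (m1-m2)^2/(4*(s1^2+s2^2)) + (1/2)*ln((s1^2+s2^2)/(2*s1*s2)).
(m1-m2)^2 = (1)^2 = 1.
s1^2+s2^2 = 25 + 9 = 34.
term1 = 1/136 = 0.007353.
term2 = 0.5*ln(34/30.0) = 0.062582.
DB = 0.007353 + 0.062582 = 0.0699

0.0699


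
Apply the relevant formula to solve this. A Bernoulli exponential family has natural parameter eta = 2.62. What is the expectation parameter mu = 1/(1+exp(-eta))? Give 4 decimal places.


Dual coordinate (expectation parameter) for Bernoulli:
mu = 1/(1+exp(-eta)).
eta = 2.62.
exp(-eta) = exp(-2.62) = 0.072803.
mu = 1/(1+0.072803) = 0.9321

0.9321


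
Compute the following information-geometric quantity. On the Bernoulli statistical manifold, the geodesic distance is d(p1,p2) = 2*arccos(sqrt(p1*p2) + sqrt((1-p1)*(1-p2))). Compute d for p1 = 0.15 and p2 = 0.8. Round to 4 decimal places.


Geodesic distance on Bernoulli manifold:
d(p1,p2) = 2*arccos(sqrt(p1*p2) + sqrt((1-p1)*(1-p2))).
sqrt(p1*p2) = sqrt(0.15*0.8) = 0.34641.
sqrt((1-p1)*(1-p2)) = sqrt(0.85*0.2) = 0.412311.
arg = 0.34641 + 0.412311 = 0.758721.
d = 2*arccos(0.758721) = 1.4189

1.4189


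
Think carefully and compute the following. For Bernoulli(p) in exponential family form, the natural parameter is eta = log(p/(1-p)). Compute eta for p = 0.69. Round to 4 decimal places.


Natural parameter for Bernoulli: eta = log(p/(1-p)).
p = 0.69, 1-p = 0.31.
p/(1-p) = 2.225806.
eta = log(2.225806) = 0.8001

0.8001


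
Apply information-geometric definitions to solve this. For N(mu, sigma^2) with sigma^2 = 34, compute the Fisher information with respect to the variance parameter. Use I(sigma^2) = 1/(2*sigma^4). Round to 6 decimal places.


Fisher information for variance: I(sigma^2) = 1/(2*sigma^4).
sigma^2 = 34, so sigma^4 = 1156.
I = 1/(2*1156) = 1/2312 = 0.000433

0.000433


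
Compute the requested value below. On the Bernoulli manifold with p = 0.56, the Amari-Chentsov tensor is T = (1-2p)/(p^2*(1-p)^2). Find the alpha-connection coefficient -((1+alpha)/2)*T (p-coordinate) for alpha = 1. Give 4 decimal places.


Skewness (Amari-Chentsov) tensor: T = (1-2p)/(p^2*(1-p)^2).
p = 0.56, 1-2p = -0.12, p^2 = 0.3136, (1-p)^2 = 0.1936.
T = -0.12/(0.3136 * 0.1936) = -1.976514.
In the p-coordinate, Gamma^(alpha) = Gamma^(0) - (alpha/2)*T with Gamma^(0) = (1/2)*g'(p) = -T/2,
so Gamma^(alpha) = -((1+alpha)/2)*T.
alpha = 1, -(1+alpha)/2 = -1.0.
Gamma = -1.0 * -1.976514 = 1.9765

1.9765


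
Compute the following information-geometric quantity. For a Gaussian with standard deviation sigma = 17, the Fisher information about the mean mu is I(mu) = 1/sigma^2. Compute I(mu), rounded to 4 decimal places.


The Fisher information for the mean of a normal distribution is I(mu) = 1/sigma^2.
sigma = 17, so sigma^2 = 289.
I(mu) = 1/289 = 0.0035

0.0035


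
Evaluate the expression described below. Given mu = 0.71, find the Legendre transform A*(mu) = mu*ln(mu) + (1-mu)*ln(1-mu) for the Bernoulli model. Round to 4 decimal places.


Legendre transform for Bernoulli:
A*(mu) = mu*log(mu) + (1-mu)*log(1-mu).
mu = 0.71, 1-mu = 0.29.
mu*log(mu) = 0.71*log(0.71) = -0.243168.
(1-mu)*log(1-mu) = 0.29*log(0.29) = -0.358984.
A* = -0.243168 + -0.358984 = -0.6022

-0.6022


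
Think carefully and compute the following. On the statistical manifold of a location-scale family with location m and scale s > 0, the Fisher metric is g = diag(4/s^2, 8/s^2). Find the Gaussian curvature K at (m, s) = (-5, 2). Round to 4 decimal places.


The metric has the form g = (A dm^2 + B ds^2)/s^2 with A = 4, B = 8.
Substitute u = sqrt(A/B)*m: g = B*(du^2 + ds^2)/s^2, i.e. B times the
Poincare upper half-plane metric, which has constant Gaussian curvature -1.
Scaling a 2D metric by a constant c divides the Gaussian curvature by c,
so K = -1/B = -1/(8) = -0.1250 everywhere (the point (m, s) = (-5, 2) is irrelevant:
the curvature is constant).
The requested Gaussian curvature is K = -0.1250.

-0.1250


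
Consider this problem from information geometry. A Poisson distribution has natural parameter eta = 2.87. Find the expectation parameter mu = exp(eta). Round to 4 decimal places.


Expectation parameter for Poisson exponential family:
mu = exp(eta).
eta = 2.87.
mu = exp(2.87) = 17.6370

17.6370


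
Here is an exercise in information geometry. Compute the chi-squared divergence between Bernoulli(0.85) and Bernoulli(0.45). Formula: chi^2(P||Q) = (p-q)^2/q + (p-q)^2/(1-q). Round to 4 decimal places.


Chi-squared divergence between Bernoulli distributions:
chi^2 = (p-q)^2/q + (p-q)^2/(1-q).
p = 0.85, q = 0.45, p-q = 0.4.
(p-q)^2 = 0.16.
term1 = 0.16/0.45 = 0.355556.
term2 = 0.16/0.55 = 0.290909.
chi^2 = 0.355556 + 0.290909 = 0.6465

0.6465


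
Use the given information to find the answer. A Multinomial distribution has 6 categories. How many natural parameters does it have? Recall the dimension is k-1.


Exponential family dimension calculation:
For Multinomial with k=6 categories, dim = k-1 = 5.

5


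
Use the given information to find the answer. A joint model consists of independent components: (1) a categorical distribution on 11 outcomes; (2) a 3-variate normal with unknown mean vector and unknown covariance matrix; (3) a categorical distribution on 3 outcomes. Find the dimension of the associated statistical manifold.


The dimension of a statistical manifold equals the number of free
(independent) real parameters of the model. For a product of independent
blocks the parameter counts add.
- categorical on 11 outcomes (probabilities sum to 1): 11-1 = 10.
- 3-variate normal: 3 (mean) + 3*4/2 = 6 (symmetric covariance) = 9.
- categorical on 3 outcomes (probabilities sum to 1): 3-1 = 2.
Total = 10 + 9 + 2 = 21.
Dimension = 21

21


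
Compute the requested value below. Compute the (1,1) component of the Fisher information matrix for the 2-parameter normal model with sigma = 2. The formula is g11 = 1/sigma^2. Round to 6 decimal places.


For the 2-parameter normal family, the Fisher metric has:
  g11 = 1/sigma^2, g22 = 2/sigma^2.
sigma = 2, sigma^2 = 4.
g11 = 0.250000

0.250000


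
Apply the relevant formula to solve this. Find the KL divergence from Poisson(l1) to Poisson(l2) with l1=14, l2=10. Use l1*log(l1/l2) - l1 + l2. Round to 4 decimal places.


KL divergence for Poisson:
KL = l1*log(l1/l2) - l1 + l2.
l1 = 14, l2 = 10.
log(14/10) = 0.336472.
l1*log(l1/l2) = 14 * 0.336472 = 4.710611.
KL = 4.710611 - 14 + 10 = 0.7106

0.7106


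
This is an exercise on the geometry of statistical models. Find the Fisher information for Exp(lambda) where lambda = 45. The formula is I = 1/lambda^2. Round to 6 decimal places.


Fisher information for exponential: I(lambda) = 1/lambda^2.
lambda = 45, lambda^2 = 2025.
I = 1/2025 = 0.000494

0.000494


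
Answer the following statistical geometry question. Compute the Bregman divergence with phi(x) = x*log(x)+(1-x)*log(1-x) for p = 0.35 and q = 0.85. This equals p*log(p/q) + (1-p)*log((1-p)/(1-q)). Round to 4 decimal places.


Bregman divergence with negative entropy generator:
D = p*log(p/q) + (1-p)*log((1-p)/(1-q)).
p = 0.35, q = 0.85.
p*log(p/q) = 0.35*log(0.35/0.85) = -0.310556.
(1-p)*log((1-p)/(1-q)) = 0.65*log(0.65/0.15) = 0.953119.
D = -0.310556 + 0.953119 = 0.6426

0.6426


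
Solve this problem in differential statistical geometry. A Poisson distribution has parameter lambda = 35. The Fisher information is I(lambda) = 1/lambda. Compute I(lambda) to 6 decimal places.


Fisher information for Poisson: I(lambda) = 1/lambda.
lambda = 35.
I(lambda) = 1/35 = 0.028571

0.028571


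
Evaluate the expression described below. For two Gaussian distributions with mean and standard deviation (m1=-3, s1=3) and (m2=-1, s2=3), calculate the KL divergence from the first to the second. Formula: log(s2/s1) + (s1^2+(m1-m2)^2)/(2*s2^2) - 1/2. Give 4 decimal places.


KL divergence between normal distributions:
KL = log(s2/s1) + (s1^2 + (m1-m2)^2)/(2*s2^2) - 1/2.
log(3/3) = 0.0.
(3^2 + (-3--1)^2)/(2*3^2) = (9 + 4)/18 = 0.722222.
KL = 0.0 + 0.722222 - 0.5 = 0.2222

0.2222


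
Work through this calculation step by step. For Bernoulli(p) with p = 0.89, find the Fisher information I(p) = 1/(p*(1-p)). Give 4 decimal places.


For Bernoulli(p), Fisher information is I(p) = 1/(p*(1-p)).
p = 0.89, 1-p = 0.11.
p*(1-p) = 0.0979.
I(p) = 1/0.0979 = 10.2145

10.2145


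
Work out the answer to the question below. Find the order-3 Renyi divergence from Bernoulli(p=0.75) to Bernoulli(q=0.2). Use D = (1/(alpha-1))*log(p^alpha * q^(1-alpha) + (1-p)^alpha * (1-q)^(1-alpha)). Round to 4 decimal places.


Renyi divergence of order alpha between Bernoulli distributions:
D = (1/(alpha-1))*log(p^alpha * q^(1-alpha) + (1-p)^alpha * (1-q)^(1-alpha)).
alpha = 3, p = 0.75, q = 0.2.
p^alpha * q^(1-alpha) = 0.75^3 * 0.2^-2 = 10.546875.
(1-p)^alpha * (1-q)^(1-alpha) = 0.25^3 * 0.8^-2 = 0.024414.
sum = 10.546875 + 0.024414 = 10.571289.
D = (1/2)*log(10.571289) = 1.1791

1.1791


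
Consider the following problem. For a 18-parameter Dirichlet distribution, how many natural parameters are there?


Exponential family dimension calculation:
Dirichlet with 18 components has 18 natural parameters.

18


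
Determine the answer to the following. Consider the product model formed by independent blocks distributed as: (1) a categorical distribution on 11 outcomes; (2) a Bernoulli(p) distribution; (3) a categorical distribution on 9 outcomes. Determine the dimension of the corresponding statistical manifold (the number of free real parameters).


The dimension of a statistical manifold equals the number of free
(independent) real parameters of the model. For a product of independent
blocks the parameter counts add.
- categorical on 11 outcomes (probabilities sum to 1): 11-1 = 10.
- Bernoulli (p): 1.
- categorical on 9 outcomes (probabilities sum to 1): 9-1 = 8.
Total = 10 + 1 + 8 = 19.
Dimension = 19

19


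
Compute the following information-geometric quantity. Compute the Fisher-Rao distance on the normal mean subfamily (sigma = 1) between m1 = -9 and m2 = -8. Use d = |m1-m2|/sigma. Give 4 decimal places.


On the fixed-variance normal subfamily, geodesic distance = |m1-m2|/sigma.
|-9 - -8| = 1.
sigma = 1.
d = 1/1 = 1.0000

1.0000


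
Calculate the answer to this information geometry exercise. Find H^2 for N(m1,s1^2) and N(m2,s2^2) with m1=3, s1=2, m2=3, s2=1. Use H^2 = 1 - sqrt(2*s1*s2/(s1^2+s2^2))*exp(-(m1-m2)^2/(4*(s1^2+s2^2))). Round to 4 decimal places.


Squared Hellinger distance for Gaussians:
H^2 = 1 - sqrt(2*s1*s2/(s1^2+s2^2)) * exp(-(m1-m2)^2/(4*(s1^2+s2^2))).
s1^2 = 4, s2^2 = 1, s1^2+s2^2 = 5.
sqrt(2*2*1/(5)) = 0.894427.
(m1-m2)^2 = (0)^2 = 0.
exp(-0/(4*5)) = exp(0.0) = 1.0.
H^2 = 1 - 0.894427*1.0 = 0.1056

0.1056


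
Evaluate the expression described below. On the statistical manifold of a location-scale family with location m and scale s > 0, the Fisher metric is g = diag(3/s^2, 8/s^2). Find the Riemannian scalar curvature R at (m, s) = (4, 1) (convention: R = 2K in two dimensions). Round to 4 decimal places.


The metric has the form g = (A dm^2 + B ds^2)/s^2 with A = 3, B = 8.
Substitute u = sqrt(A/B)*m: g = B*(du^2 + ds^2)/s^2, i.e. B times the
Poincare upper half-plane metric, which has constant Gaussian curvature -1.
Scaling a 2D metric by a constant c divides the Gaussian curvature by c,
so K = -1/B = -1/(8) = -0.1250 everywhere (the point (m, s) = (4, 1) is irrelevant:
the curvature is constant).
Scalar curvature in dimension 2: R = 2K = -2/(8) = -0.2500.

-0.2500


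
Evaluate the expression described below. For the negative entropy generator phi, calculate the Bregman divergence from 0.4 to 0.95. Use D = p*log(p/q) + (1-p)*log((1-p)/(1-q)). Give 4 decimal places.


Bregman divergence with negative entropy generator:
D = p*log(p/q) + (1-p)*log((1-p)/(1-q)).
p = 0.4, q = 0.95.
p*log(p/q) = 0.4*log(0.4/0.95) = -0.345999.
(1-p)*log((1-p)/(1-q)) = 0.6*log(0.6/0.05) = 1.490944.
D = -0.345999 + 1.490944 = 1.1449

1.1449


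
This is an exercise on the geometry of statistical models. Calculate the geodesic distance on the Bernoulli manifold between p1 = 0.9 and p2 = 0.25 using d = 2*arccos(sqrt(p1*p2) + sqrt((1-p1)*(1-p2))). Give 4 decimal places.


Geodesic distance on Bernoulli manifold:
d(p1,p2) = 2*arccos(sqrt(p1*p2) + sqrt((1-p1)*(1-p2))).
sqrt(p1*p2) = sqrt(0.9*0.25) = 0.474342.
sqrt((1-p1)*(1-p2)) = sqrt(0.1*0.75) = 0.273861.
arg = 0.474342 + 0.273861 = 0.748203.
d = 2*arccos(0.748203) = 1.4509

1.4509


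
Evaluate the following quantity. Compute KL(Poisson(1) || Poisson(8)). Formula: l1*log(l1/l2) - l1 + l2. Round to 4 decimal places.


KL divergence for Poisson:
KL = l1*log(l1/l2) - l1 + l2.
l1 = 1, l2 = 8.
log(1/8) = -2.079442.
l1*log(l1/l2) = 1 * -2.079442 = -2.079442.
KL = -2.079442 - 1 + 8 = 4.9206

4.9206


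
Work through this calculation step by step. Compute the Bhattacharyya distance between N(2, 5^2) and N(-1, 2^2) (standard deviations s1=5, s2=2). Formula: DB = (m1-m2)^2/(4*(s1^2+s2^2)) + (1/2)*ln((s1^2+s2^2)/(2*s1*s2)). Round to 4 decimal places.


Bhattacharyya distance between two Gaussians:
DB = (m1-m2)^2/(4*(s1^2+s2^2)) + (1/2)*ln((s1^2+s2^2)/(2*s1*s2)).
(m1-m2)^2 = (3)^2 = 9.
s1^2+s2^2 = 25 + 4 = 29.
term1 = 9/116 = 0.077586.
term2 = 0.5*ln(29/20.0) = 0.185782.
DB = 0.077586 + 0.185782 = 0.2634

0.2634


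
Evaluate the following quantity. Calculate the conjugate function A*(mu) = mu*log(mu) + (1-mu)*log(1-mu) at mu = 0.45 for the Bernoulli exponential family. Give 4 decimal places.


Legendre transform for Bernoulli:
A*(mu) = mu*log(mu) + (1-mu)*log(1-mu).
mu = 0.45, 1-mu = 0.55.
mu*log(mu) = 0.45*log(0.45) = -0.359328.
(1-mu)*log(1-mu) = 0.55*log(0.55) = -0.32881.
A* = -0.359328 + -0.32881 = -0.6881

-0.6881


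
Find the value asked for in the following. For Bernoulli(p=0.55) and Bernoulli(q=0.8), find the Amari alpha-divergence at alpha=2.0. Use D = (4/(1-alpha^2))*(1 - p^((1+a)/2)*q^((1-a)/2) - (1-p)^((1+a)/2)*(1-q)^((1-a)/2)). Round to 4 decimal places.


Amari alpha-divergence:
D = (4/(1-alpha^2))*(1 - p^((1+a)/2)*q^((1-a)/2) - (1-p)^((1+a)/2)*(1-q)^((1-a)/2)).
alpha = 2.0, p = 0.55, q = 0.8.
e1 = (1+alpha)/2 = 1.5, e2 = (1-alpha)/2 = -0.5.
t1 = p^e1 * q^e2 = 0.55^1.5 * 0.8^-0.5 = 0.456036.
t2 = (1-p)^e1 * (1-q)^e2 = 0.45^1.5 * 0.2^-0.5 = 0.675.
4/(1-alpha^2) = -1.333333.
D = -1.333333*(1 - 0.456036 - 0.675) = 0.1747

0.1747


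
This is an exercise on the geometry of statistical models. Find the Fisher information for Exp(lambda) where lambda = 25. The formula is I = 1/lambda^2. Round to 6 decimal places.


Fisher information for exponential: I(lambda) = 1/lambda^2.
lambda = 25, lambda^2 = 625.
I = 1/625 = 0.001600

0.001600


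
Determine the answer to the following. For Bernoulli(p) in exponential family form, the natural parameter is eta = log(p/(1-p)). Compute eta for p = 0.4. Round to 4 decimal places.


Natural parameter for Bernoulli: eta = log(p/(1-p)).
p = 0.4, 1-p = 0.6.
p/(1-p) = 0.666667.
eta = log(0.666667) = -0.4055

-0.4055


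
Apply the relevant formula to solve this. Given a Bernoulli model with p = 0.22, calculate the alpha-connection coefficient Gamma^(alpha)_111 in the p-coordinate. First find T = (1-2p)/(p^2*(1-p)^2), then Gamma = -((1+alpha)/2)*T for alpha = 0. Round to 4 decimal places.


Skewness (Amari-Chentsov) tensor: T = (1-2p)/(p^2*(1-p)^2).
p = 0.22, 1-2p = 0.56, p^2 = 0.0484, (1-p)^2 = 0.6084.
T = 0.56/(0.0484 * 0.6084) = 19.017502.
In the p-coordinate, Gamma^(alpha) = Gamma^(0) - (alpha/2)*T with Gamma^(0) = (1/2)*g'(p) = -T/2,
so Gamma^(alpha) = -((1+alpha)/2)*T.
alpha = 0, -(1+alpha)/2 = -0.5.
Gamma = -0.5 * 19.017502 = -9.5088

-9.5088


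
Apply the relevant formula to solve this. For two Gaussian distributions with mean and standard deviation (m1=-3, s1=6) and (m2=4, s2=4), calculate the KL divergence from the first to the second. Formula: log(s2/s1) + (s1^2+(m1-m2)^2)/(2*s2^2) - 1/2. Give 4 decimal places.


KL divergence between normal distributions:
KL = log(s2/s1) + (s1^2 + (m1-m2)^2)/(2*s2^2) - 1/2.
log(4/6) = -0.405465.
(6^2 + (-3-4)^2)/(2*4^2) = (36 + 49)/32 = 2.65625.
KL = -0.405465 + 2.65625 - 0.5 = 1.7508

1.7508


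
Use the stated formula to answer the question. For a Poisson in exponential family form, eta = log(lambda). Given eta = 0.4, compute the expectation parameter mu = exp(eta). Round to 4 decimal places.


Expectation parameter for Poisson exponential family:
mu = exp(eta).
eta = 0.4.
mu = exp(0.4) = 1.4918

1.4918


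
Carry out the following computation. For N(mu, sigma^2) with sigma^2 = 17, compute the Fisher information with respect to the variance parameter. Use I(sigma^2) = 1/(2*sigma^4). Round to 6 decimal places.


Fisher information for variance: I(sigma^2) = 1/(2*sigma^4).
sigma^2 = 17, so sigma^4 = 289.
I = 1/(2*289) = 1/578 = 0.001730

0.001730


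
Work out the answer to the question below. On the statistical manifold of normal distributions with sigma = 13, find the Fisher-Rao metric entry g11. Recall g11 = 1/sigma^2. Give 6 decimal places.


For the 2-parameter normal family, the Fisher metric has:
  g11 = 1/sigma^2, g22 = 2/sigma^2.
sigma = 13, sigma^2 = 169.
g11 = 0.005917

0.005917


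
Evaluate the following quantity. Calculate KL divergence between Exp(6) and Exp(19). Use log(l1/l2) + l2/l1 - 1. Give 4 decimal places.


KL divergence for exponential family:
KL = log(l1/l2) + l2/l1 - 1.
log(6/19) = -1.15268.
19/6 = 3.166667.
KL = -1.15268 + 3.166667 - 1 = 1.0140

1.0140


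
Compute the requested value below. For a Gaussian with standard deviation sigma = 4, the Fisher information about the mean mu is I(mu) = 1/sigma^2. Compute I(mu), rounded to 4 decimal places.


The Fisher information for the mean of a normal distribution is I(mu) = 1/sigma^2.
sigma = 4, so sigma^2 = 16.
I(mu) = 1/16 = 0.0625

0.0625


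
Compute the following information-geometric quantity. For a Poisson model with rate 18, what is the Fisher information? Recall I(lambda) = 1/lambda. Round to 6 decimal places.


Fisher information for Poisson: I(lambda) = 1/lambda.
lambda = 18.
I(lambda) = 1/18 = 0.055556

0.055556


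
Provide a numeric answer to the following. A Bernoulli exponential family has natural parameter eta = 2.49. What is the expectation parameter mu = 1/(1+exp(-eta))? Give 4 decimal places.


Dual coordinate (expectation parameter) for Bernoulli:
mu = 1/(1+exp(-eta)).
eta = 2.49.
exp(-eta) = exp(-2.49) = 0.08291.
mu = 1/(1+0.08291) = 0.9234

0.9234


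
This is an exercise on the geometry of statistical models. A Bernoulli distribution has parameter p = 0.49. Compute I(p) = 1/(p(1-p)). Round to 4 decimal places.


For Bernoulli(p), Fisher information is I(p) = 1/(p*(1-p)).
p = 0.49, 1-p = 0.51.
p*(1-p) = 0.2499.
I(p) = 1/0.2499 = 4.0016

4.0016


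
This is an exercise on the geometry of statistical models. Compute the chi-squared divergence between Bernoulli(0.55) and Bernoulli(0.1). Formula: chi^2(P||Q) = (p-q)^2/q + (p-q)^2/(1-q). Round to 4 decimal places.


Chi-squared divergence between Bernoulli distributions:
chi^2 = (p-q)^2/q + (p-q)^2/(1-q).
p = 0.55, q = 0.1, p-q = 0.45.
(p-q)^2 = 0.2025.
term1 = 0.2025/0.1 = 2.025.
term2 = 0.2025/0.9 = 0.225.
chi^2 = 2.025 + 0.225 = 2.2500

2.2500


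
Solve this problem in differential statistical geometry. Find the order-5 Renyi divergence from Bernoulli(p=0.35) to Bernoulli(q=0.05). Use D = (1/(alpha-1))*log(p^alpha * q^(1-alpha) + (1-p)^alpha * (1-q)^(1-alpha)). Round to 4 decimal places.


Renyi divergence of order alpha between Bernoulli distributions:
D = (1/(alpha-1))*log(p^alpha * q^(1-alpha) + (1-p)^alpha * (1-q)^(1-alpha)).
alpha = 5, p = 0.35, q = 0.05.
p^alpha * q^(1-alpha) = 0.35^5 * 0.05^-4 = 840.35.
(1-p)^alpha * (1-q)^(1-alpha) = 0.65^5 * 0.95^-4 = 0.142453.
sum = 840.35 + 0.142453 = 840.492453.
D = (1/4)*log(840.492453) = 1.6835

1.6835


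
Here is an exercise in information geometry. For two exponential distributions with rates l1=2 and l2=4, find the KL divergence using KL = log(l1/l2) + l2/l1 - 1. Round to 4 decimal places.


KL divergence for exponential family:
KL = log(l1/l2) + l2/l1 - 1.
log(2/4) = -0.693147.
4/2 = 2.0.
KL = -0.693147 + 2.0 - 1 = 0.3069

0.3069


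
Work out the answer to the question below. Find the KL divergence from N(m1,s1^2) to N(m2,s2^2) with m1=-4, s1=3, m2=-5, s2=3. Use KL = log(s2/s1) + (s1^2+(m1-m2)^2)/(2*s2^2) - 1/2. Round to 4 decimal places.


KL divergence between normal distributions:
KL = log(s2/s1) + (s1^2 + (m1-m2)^2)/(2*s2^2) - 1/2.
log(3/3) = 0.0.
(3^2 + (-4--5)^2)/(2*3^2) = (9 + 1)/18 = 0.555556.
KL = 0.0 + 0.555556 - 0.5 = 0.0556

0.0556


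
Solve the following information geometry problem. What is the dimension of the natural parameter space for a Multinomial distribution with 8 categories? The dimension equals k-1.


Exponential family dimension calculation:
For Multinomial with k=8 categories, dim = k-1 = 7.

7


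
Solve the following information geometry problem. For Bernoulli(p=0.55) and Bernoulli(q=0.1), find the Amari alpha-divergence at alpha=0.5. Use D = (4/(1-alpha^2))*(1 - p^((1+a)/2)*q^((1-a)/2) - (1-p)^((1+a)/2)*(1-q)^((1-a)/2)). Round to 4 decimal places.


Amari alpha-divergence:
D = (4/(1-alpha^2))*(1 - p^((1+a)/2)*q^((1-a)/2) - (1-p)^((1+a)/2)*(1-q)^((1-a)/2)).
alpha = 0.5, p = 0.55, q = 0.1.
e1 = (1+alpha)/2 = 0.75, e2 = (1-alpha)/2 = 0.25.
t1 = p^e1 * q^e2 = 0.55^0.75 * 0.1^0.25 = 0.359147.
t2 = (1-p)^e1 * (1-q)^e2 = 0.45^0.75 * 0.9^0.25 = 0.535143.
4/(1-alpha^2) = 5.333333.
D = 5.333333*(1 - 0.359147 - 0.535143) = 0.5638

0.5638


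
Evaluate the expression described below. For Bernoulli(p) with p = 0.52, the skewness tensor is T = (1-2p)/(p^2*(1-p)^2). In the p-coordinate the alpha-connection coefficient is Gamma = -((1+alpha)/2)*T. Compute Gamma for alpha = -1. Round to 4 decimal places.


Skewness (Amari-Chentsov) tensor: T = (1-2p)/(p^2*(1-p)^2).
p = 0.52, 1-2p = -0.04, p^2 = 0.2704, (1-p)^2 = 0.2304.
T = -0.04/(0.2704 * 0.2304) = -0.642053.
In the p-coordinate, Gamma^(alpha) = Gamma^(0) - (alpha/2)*T with Gamma^(0) = (1/2)*g'(p) = -T/2,
so Gamma^(alpha) = -((1+alpha)/2)*T.
alpha = -1, -(1+alpha)/2 = 0.0.
Gamma = 0.0 * -0.642053 = 0.0000

0.0000


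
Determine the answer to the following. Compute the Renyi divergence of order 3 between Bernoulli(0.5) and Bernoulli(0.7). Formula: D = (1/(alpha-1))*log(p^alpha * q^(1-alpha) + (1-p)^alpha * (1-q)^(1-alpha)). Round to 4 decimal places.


Renyi divergence of order alpha between Bernoulli distributions:
D = (1/(alpha-1))*log(p^alpha * q^(1-alpha) + (1-p)^alpha * (1-q)^(1-alpha)).
alpha = 3, p = 0.5, q = 0.7.
p^alpha * q^(1-alpha) = 0.5^3 * 0.7^-2 = 0.255102.
(1-p)^alpha * (1-q)^(1-alpha) = 0.5^3 * 0.3^-2 = 1.388889.
sum = 0.255102 + 1.388889 = 1.643991.
D = (1/2)*log(1.643991) = 0.2486

0.2486


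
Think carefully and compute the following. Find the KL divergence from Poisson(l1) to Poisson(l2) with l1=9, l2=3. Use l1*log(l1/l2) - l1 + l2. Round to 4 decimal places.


KL divergence for Poisson:
KL = l1*log(l1/l2) - l1 + l2.
l1 = 9, l2 = 3.
log(9/3) = 1.098612.
l1*log(l1/l2) = 9 * 1.098612 = 9.887511.
KL = 9.887511 - 9 + 3 = 3.8875

3.8875


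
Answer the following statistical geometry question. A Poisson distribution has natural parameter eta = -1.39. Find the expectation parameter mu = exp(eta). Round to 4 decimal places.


Expectation parameter for Poisson exponential family:
mu = exp(eta).
eta = -1.39.
mu = exp(-1.39) = 0.2491

0.2491


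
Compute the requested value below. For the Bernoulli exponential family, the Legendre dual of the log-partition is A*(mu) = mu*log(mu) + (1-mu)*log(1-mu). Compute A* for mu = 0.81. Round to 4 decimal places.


Legendre transform for Bernoulli:
A*(mu) = mu*log(mu) + (1-mu)*log(1-mu).
mu = 0.81, 1-mu = 0.19.
mu*log(mu) = 0.81*log(0.81) = -0.170684.
(1-mu)*log(1-mu) = 0.19*log(0.19) = -0.315539.
A* = -0.170684 + -0.315539 = -0.4862

-0.4862


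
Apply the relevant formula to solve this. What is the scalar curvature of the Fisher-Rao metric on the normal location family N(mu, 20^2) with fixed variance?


This family has a single free parameter, so its statistical manifold
is 1-dimensional. The Riemann curvature tensor of any 1-dimensional
Riemannian manifold vanishes identically, so R = 0.

0


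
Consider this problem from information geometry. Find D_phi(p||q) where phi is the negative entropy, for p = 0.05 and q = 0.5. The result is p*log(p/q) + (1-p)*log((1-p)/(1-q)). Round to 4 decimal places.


Bregman divergence with negative entropy generator:
D = p*log(p/q) + (1-p)*log((1-p)/(1-q)).
p = 0.05, q = 0.5.
p*log(p/q) = 0.05*log(0.05/0.5) = -0.115129.
(1-p)*log((1-p)/(1-q)) = 0.95*log(0.95/0.5) = 0.609761.
D = -0.115129 + 0.609761 = 0.4946

0.4946


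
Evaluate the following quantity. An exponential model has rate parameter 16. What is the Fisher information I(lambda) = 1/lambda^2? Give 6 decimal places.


Fisher information for exponential: I(lambda) = 1/lambda^2.
lambda = 16, lambda^2 = 256.
I = 1/256 = 0.003906

0.003906


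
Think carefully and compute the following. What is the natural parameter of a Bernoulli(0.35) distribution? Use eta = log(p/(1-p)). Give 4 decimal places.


Natural parameter for Bernoulli: eta = log(p/(1-p)).
p = 0.35, 1-p = 0.65.
p/(1-p) = 0.538462.
eta = log(0.538462) = -0.6190

-0.6190


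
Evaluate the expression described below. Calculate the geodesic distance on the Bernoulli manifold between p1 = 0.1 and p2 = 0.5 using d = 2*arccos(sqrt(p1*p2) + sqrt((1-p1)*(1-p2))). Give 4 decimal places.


Geodesic distance on Bernoulli manifold:
d(p1,p2) = 2*arccos(sqrt(p1*p2) + sqrt((1-p1)*(1-p2))).
sqrt(p1*p2) = sqrt(0.1*0.5) = 0.223607.
sqrt((1-p1)*(1-p2)) = sqrt(0.9*0.5) = 0.67082.
arg = 0.223607 + 0.67082 = 0.894427.
d = 2*arccos(0.894427) = 0.9273

0.9273


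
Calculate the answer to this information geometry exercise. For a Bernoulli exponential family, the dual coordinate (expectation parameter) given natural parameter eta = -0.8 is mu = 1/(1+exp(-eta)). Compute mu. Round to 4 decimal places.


Dual coordinate (expectation parameter) for Bernoulli:
mu = 1/(1+exp(-eta)).
eta = -0.8.
exp(-eta) = exp(0.8) = 2.225541.
mu = 1/(1+2.225541) = 0.3100

0.3100


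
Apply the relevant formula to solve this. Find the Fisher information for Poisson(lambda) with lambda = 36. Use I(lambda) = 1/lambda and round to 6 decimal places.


Fisher information for Poisson: I(lambda) = 1/lambda.
lambda = 36.
I(lambda) = 1/36 = 0.027778

0.027778


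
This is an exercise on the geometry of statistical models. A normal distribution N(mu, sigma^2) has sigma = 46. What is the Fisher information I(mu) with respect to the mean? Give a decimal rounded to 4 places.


The Fisher information for the mean of a normal distribution is I(mu) = 1/sigma^2.
sigma = 46, so sigma^2 = 2116.
I(mu) = 1/2116 = 0.0005

0.0005


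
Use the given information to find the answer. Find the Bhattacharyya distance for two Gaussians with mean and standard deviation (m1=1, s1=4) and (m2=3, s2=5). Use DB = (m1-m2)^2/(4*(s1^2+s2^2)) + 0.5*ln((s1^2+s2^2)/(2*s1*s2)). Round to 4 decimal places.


Bhattacharyya distance between two Gaussians:
DB = (m1-m2)^2/(4*(s1^2+s2^2)) + (1/2)*ln((s1^2+s2^2)/(2*s1*s2)).
(m1-m2)^2 = (-2)^2 = 4.
s1^2+s2^2 = 16 + 25 = 41.
term1 = 4/164 = 0.02439.
term2 = 0.5*ln(41/40.0) = 0.012346.
DB = 0.02439 + 0.012346 = 0.0367

0.0367


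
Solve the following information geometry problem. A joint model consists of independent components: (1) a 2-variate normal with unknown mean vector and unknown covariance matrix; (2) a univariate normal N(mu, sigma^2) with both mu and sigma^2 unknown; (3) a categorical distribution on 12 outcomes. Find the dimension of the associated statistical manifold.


The dimension of a statistical manifold equals the number of free
(independent) real parameters of the model. For a product of independent
blocks the parameter counts add.
- 2-variate normal: 2 (mean) + 2*3/2 = 3 (symmetric covariance) = 5.
- normal (mu, sigma^2): 2.
- categorical on 12 outcomes (probabilities sum to 1): 12-1 = 11.
Total = 5 + 2 + 11 = 18.
Dimension = 18

18


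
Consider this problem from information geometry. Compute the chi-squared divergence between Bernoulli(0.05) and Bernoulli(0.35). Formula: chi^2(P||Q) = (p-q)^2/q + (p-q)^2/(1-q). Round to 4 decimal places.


Chi-squared divergence between Bernoulli distributions:
chi^2 = (p-q)^2/q + (p-q)^2/(1-q).
p = 0.05, q = 0.35, p-q = -0.3.
(p-q)^2 = 0.09.
term1 = 0.09/0.35 = 0.257143.
term2 = 0.09/0.65 = 0.138462.
chi^2 = 0.257143 + 0.138462 = 0.3956

0.3956


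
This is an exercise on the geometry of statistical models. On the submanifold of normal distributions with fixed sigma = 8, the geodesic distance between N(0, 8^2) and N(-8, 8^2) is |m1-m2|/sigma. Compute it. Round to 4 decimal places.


On the fixed-variance normal subfamily, geodesic distance = |m1-m2|/sigma.
|0 - -8| = 8.
sigma = 8.
d = 8/8 = 1.0000

1.0000


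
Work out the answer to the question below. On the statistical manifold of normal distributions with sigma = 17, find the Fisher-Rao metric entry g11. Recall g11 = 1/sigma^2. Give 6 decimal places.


For the 2-parameter normal family, the Fisher metric has:
  g11 = 1/sigma^2, g22 = 2/sigma^2.
sigma = 17, sigma^2 = 289.
g11 = 0.003460

0.003460


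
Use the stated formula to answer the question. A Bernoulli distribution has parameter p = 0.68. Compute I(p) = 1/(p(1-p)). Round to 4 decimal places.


For Bernoulli(p), Fisher information is I(p) = 1/(p*(1-p)).
p = 0.68, 1-p = 0.32.
p*(1-p) = 0.2176.
I(p) = 1/0.2176 = 4.5956

4.5956
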